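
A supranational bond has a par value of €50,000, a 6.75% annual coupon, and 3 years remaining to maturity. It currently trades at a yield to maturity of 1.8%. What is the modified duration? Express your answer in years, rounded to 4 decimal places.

Periodic yield y = 0.018. First find Macaulay duration:
  t   CF        PV=CF/(1+0.018)^t    t·PV
  1     3,375.00     3,315.3242     3,315.3242
  2     3,375.00     3,256.7035     6,513.4070
  3    53,375.00    50,593.4801   151,780.4404
  Σ                 57,165.5078   161,609.1716
P = 57,165.5078; Macaulay duration = 161,609.1716 / 57,165.5078 = 2.82704 years.
Modified duration = D_Mac / (1 + y) = 2.82704 / 1.018 = 2.77705 years.

2.7771 years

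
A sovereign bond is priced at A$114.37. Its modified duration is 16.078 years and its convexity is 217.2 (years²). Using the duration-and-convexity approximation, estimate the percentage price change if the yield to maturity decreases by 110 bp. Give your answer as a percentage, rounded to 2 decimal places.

Duration effect: -D_mod·Δy = -16.078 × (-0.011) = +0.176858
Convexity effect: ½·C·(Δy)² = 0.5 × 217.2 × (-0.011)² = +0.0131406
ΔP/P ≈ +0.176858 + 0.0131406 = +0.1899986
= +18.99986%.

+19.00%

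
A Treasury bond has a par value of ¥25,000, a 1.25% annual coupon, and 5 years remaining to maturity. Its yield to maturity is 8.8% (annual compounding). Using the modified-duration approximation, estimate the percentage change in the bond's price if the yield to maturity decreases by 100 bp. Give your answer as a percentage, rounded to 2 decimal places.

Periodic yield y = 0.088. Modified duration first:
  t   CF        PV=CF/(1+0.088)^t    t·PV
  1       312.50       287.2243       287.2243
  2       312.50       263.9929       527.9858
  3       312.50       242.6405       727.9216
  4       312.50       223.0152       892.0608
  5    25,312.50    16,603.1528    83,015.7638
  Σ                 17,620.0256    85,450.9562
P = 17,620.0256; D_Mac = 4.84965 yrs; D_mod = 4.84965/(1+0.088) = 4.45740 yrs.
ΔP/P ≈ -D_mod · Δy = -4.45740 × (-0.01) = +0.044574 = +4.4574%.

+4.46%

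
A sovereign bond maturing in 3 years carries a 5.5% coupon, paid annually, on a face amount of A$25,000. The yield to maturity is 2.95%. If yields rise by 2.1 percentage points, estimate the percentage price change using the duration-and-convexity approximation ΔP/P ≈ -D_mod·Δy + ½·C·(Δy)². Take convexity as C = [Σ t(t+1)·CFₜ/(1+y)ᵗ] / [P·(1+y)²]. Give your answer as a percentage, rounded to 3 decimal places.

With y = 0.0295:
  t   CF        PV=CF/(1+0.0295)^t    t·PV        t(t+1)·PV
  1     1,375.00     1,335.5998     1,335.5998       2,671.1996
  2     1,375.00     1,297.3286     2,594.6572       7,783.9717
  3    26,375.00    24,172.0462    72,516.1386     290,064.5543
  Σ                 26,804.9746    76,446.3956     300,519.7255
P = 26,804.9746; D_Mac = 2.85195 yrs; D_mod = 2.77023 yrs; C = 10.57803.
Duration effect: -2.77023 × (+0.021) = -0.058175
Convexity effect: 0.5 × 10.57803 × (0.021)² = +0.0023325
ΔP/P ≈ -0.058175 + 0.0023325 = -0.055842 = -5.5842%.

-5.584%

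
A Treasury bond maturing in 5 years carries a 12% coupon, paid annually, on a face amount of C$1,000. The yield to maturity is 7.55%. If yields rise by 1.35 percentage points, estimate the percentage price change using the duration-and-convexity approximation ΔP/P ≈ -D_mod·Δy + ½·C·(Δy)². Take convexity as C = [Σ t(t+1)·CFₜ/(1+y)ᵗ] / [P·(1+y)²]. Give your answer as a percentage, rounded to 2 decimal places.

-4.99%

With y = 0.0755:
  t   CF        PV=CF/(1+0.0755)^t    t·PV        t(t+1)·PV
  1       120.00       111.5760       111.5760         223.1520
  2       120.00       103.7434       207.4868         622.4603
  3       120.00        96.4606       289.3818       1,157.5273
  4       120.00        89.6891       358.7563       1,793.7817
  5     1,120.00       778.3339     3,891.6695      23,350.0171
  Σ                  1,179.8030     4,858.8705      27,146.9385
P = 1,179.8030; D_Mac = 4.11837 yrs; D_mod = 3.82926 yrs; C = 19.89255.
Duration effect: -3.82926 × (+0.0135) = -0.051695
Convexity effect: 0.5 × 19.89255 × (0.0135)² = +0.0018127
ΔP/P ≈ -0.051695 + 0.0018127 = -0.049882 = -4.9882%.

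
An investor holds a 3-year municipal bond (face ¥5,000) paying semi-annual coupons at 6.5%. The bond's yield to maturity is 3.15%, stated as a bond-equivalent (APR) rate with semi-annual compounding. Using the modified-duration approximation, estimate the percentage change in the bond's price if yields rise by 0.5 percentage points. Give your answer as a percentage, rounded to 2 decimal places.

-1.37%

Periodic yield y = 0.01575. Modified duration first:
  t   CF        PV=CF/(1+0.01575)^t    t·PV
  1       162.50       159.9803       159.9803
  2       162.50       157.4997       314.9994
  3       162.50       155.0575       465.1726
  4       162.50       152.6532       610.6130
  5       162.50       150.2862       751.4312
  6     5,162.50     4,700.4461    28,202.6767
  Σ                  5,475.9231    30,504.8732
P = 5,475.9231; D_Mac = 5.57073 half-year periods = 2.78536 yrs; D_mod = 2.78536/(1+0.01575) = 2.74217 yrs.
ΔP/P ≈ -D_mod · Δy = -2.74217 × (+0.005) = -0.013711 = -1.3711%.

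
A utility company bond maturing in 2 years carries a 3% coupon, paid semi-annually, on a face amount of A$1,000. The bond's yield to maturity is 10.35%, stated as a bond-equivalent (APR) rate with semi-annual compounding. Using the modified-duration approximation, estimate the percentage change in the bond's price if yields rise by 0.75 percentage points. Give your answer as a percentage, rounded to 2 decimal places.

-1.39%

Periodic yield y = 0.05175. Modified duration first:
  t   CF        PV=CF/(1+0.05175)^t    t·PV
  1        15.00        14.2619        14.2619
  2        15.00        13.5602        27.1204
  3        15.00        12.8930        38.6790
  4     1,015.00       829.4992     3,317.9967
  Σ                    870.2143     3,398.0580
P = 870.2143; D_Mac = 3.90485 half-year periods = 1.95243 yrs; D_mod = 1.95243/(1+0.05175) = 1.85636 yrs.
ΔP/P ≈ -D_mod · Δy = -1.85636 × (+0.0075) = -0.013923 = -1.3923%.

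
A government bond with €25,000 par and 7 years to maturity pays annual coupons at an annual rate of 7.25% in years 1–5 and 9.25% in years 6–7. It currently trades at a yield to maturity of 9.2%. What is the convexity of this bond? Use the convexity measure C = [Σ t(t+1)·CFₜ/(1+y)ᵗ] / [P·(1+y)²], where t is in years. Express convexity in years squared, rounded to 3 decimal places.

With y = 0.092:
  t   CF        PV=CF/(1+0.092)^t    t·PV        t(t+1)·PV
  1     1,812.50     1,659.7985     1,659.7985       3,319.5971
  2     1,812.50     1,519.9620     3,039.9241       9,119.7722
  3     1,812.50     1,391.9066     4,175.7199      16,702.8794
  4     1,812.50     1,274.6398     5,098.5590      25,492.7952
  5     1,812.50     1,167.2525     5,836.2626      35,017.5759
  6     2,312.50     1,363.7850     8,182.7100      57,278.9702
  7    27,312.50    14,750.3724   103,252.6070     826,020.8558
  Σ                 23,127.7169   131,245.5811     972,952.4458
P = 23,127.7169.
Convexity = Σ t(t+1)·PV / [P·(1+y)²] = 972,952.4458 / (23,127.7169 × 1.192464) = 35.27878.

35.279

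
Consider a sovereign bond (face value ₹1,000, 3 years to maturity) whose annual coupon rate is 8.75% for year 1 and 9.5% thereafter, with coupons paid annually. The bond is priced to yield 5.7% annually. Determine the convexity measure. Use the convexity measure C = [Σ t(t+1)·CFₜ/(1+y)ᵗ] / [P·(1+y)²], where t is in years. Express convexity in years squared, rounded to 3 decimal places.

9.647

With y = 0.057:
  t   CF        PV=CF/(1+0.057)^t    t·PV        t(t+1)·PV
  1        87.50        82.7815        82.7815         165.5629
  2        95.00        85.0303       170.0606         510.1817
  3     1,095.00       927.2336     2,781.7008      11,126.8031
  Σ                  1,095.0453     3,034.5428      11,802.5477
P = 1,095.0453.
Convexity = Σ t(t+1)·PV / [P·(1+y)²] = 11,802.5477 / (1,095.0453 × 1.117249) = 9.64703.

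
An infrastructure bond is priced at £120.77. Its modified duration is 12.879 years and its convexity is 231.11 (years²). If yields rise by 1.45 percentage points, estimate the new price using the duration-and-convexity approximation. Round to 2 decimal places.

£101.15

Duration effect: -D_mod·Δy = -12.879 × (+0.0145) = -0.1867455
Convexity effect: ½·C·(Δy)² = 0.5 × 231.11 × (0.0145)² = +0.02429543875
ΔP/P ≈ -0.1867455 + 0.02429543875 = -0.16245006125
New price ≈ 120.77 × (1 - 0.16245006125) = 101.1509061028375.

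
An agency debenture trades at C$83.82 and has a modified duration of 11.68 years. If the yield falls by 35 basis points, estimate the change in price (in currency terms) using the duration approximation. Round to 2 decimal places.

+C$3.43

Duration approximation: ΔP/P ≈ -D_mod · Δy = -11.68 × (-0.0035) = +0.040880.
ΔP ≈ 83.82 × (+0.040880) = +3.4265616.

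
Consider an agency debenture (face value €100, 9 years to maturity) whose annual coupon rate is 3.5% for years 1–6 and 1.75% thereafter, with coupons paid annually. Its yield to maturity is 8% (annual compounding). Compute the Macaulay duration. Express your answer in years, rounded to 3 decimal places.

Periodic yield y = 0.08. Discount each cash flow and weight by its year:
  t   CF        PV=CF/(1+0.08)^t    t·PV
  1         3.50         3.2407         3.2407
  2         3.50         3.0007         6.0014
  3         3.50         2.7784         8.3352
  4         3.50         2.5726        10.2904
  5         3.50         2.3820        11.9102
  6         3.50         2.2056        13.2336
  7         1.75         1.0211         7.1478
  8         1.75         0.9455         7.5638
  9       101.75        50.9003       458.1030
  Σ                     69.0470       525.8261
Price P = Σ PV = 69.0470.
Macaulay duration = Σ(t·PV) / P = 525.8261 / 69.0470 = 7.61548 years.

7.615 years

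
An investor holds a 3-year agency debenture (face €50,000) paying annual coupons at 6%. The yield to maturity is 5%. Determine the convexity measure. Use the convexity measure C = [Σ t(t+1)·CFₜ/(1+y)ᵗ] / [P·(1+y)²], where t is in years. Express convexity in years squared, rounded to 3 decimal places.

10.091

With y = 0.05:
  t   CF        PV=CF/(1+0.05)^t    t·PV        t(t+1)·PV
  1     3,000.00     2,857.1429     2,857.1429       5,714.2857
  2     3,000.00     2,721.0884     5,442.1769      16,326.5306
  3    53,000.00    45,783.3927   137,350.1782     549,400.7127
  Σ                 51,361.6240   145,649.4979     571,441.5290
P = 51,361.6240.
Convexity = Σ t(t+1)·PV / [P·(1+y)²] = 571,441.5290 / (51,361.6240 × 1.102500) = 10.09147.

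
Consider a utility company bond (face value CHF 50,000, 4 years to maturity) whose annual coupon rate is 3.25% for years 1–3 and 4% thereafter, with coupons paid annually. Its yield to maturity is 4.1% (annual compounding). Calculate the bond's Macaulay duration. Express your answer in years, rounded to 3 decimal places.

Periodic yield y = 0.041. Discount each cash flow and weight by its year:
  t   CF        PV=CF/(1+0.041)^t    t·PV
  1     1,625.00     1,560.9990     1,560.9990
  2     1,625.00     1,499.5188     2,999.0375
  3     1,625.00     1,440.4599     4,321.3797
  4    52,000.00    44,279.2673   177,117.0691
  Σ                 48,780.2450   185,998.4854
Price P = Σ PV = 48,780.2450.
Macaulay duration = Σ(t·PV) / P = 185,998.4854 / 48,780.2450 = 3.81299 years.

3.813 years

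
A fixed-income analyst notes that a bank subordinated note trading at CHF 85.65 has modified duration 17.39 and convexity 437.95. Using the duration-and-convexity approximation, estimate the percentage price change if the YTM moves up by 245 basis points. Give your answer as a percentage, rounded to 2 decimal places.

-29.46%

Duration effect: -D_mod·Δy = -17.39 × (+0.0245) = -0.426055
Convexity effect: ½·C·(Δy)² = 0.5 × 437.95 × (0.0245)² = +0.13143974375
ΔP/P ≈ -0.426055 + 0.13143974375 = -0.29461525625
= -29.461525625%.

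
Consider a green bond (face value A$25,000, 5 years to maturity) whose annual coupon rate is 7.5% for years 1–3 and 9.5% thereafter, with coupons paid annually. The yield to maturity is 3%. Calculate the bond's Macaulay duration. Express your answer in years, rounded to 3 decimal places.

4.416 years

Periodic yield y = 0.03. Discount each cash flow and weight by its year:
  t   CF        PV=CF/(1+0.03)^t    t·PV
  1     1,875.00     1,820.3883     1,820.3883
  2     1,875.00     1,767.3673     3,534.7347
  3     1,875.00     1,715.8906     5,147.6718
  4     2,375.00     2,110.1567     8,440.6270
  5    27,375.00    23,613.9155   118,069.5774
  Σ                 31,027.7185   137,012.9992
Price P = Σ PV = 31,027.7185.
Macaulay duration = Σ(t·PV) / P = 137,012.9992 / 31,027.7185 = 4.41583 years.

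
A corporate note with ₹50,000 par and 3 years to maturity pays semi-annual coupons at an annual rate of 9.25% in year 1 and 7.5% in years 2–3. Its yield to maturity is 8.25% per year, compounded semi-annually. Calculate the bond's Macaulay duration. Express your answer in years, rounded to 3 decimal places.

Periodic yield y = 0.04125. Discount each cash flow and weight by its period:
  t   CF        PV=CF/(1+0.04125)^t    t·PV
  1     2,312.50     2,220.8884     2,220.8884
  2     2,312.50     2,132.9060     4,265.8120
  3     1,875.00     1,660.8722     4,982.6167
  4     1,875.00     1,595.0754     6,380.3016
  5     1,875.00     1,531.8851     7,659.4256
  6    51,875.00    40,703.1503   244,218.9016
  Σ                 49,844.7774   269,727.9459
Price P = Σ PV = 49,844.7774.
Macaulay duration = Σ(t·PV) / P = 269,727.9459 / 49,844.7774 = 5.41136 half-year periods.
In years: 5.41136 / 2 = 2.70568 years.

2.706 years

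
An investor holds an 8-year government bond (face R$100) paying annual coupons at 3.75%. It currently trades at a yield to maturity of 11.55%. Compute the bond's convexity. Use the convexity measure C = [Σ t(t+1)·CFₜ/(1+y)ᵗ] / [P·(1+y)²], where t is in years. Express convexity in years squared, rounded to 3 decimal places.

45.937

With y = 0.1155:
  t   CF        PV=CF/(1+0.1155)^t    t·PV        t(t+1)·PV
  1         3.75         3.3617         3.3617           6.7234
  2         3.75         3.0136         6.0273          18.0819
  3         3.75         2.7016         8.1048          32.4193
  4         3.75         2.4219         9.6875          48.4376
  5         3.75         2.1711        10.8556          65.1335
  6         3.75         1.9463        11.6779          81.7454
  7         3.75         1.7448        12.2136          97.7085
  8       103.75        43.2744       346.1956       3,115.7601
  Σ                     60.6355       408.1240       3,466.0097
P = 60.6355.
Convexity = Σ t(t+1)·PV / [P·(1+y)²] = 3,466.0097 / (60.6355 × 1.244340) = 45.93708.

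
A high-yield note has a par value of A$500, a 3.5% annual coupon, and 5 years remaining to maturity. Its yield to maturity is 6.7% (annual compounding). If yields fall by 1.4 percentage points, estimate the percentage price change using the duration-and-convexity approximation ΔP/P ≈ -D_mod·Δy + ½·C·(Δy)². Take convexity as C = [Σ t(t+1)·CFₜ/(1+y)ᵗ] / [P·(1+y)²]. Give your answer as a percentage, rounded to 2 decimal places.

With y = 0.067:
  t   CF        PV=CF/(1+0.067)^t    t·PV        t(t+1)·PV
  1        17.50        16.4011        16.4011          32.8022
  2        17.50        15.3713        30.7425          92.2275
  3        17.50        14.4060        43.2181         172.8725
  4        17.50        13.5014        54.0058         270.0290
  5       517.50       374.1866     1,870.9331      11,225.5987
  Σ                    433.8665     2,015.3007      11,793.5300
P = 433.8665; D_Mac = 4.64498 yrs; D_mod = 4.35331 yrs; C = 23.87585.
Duration effect: -4.35331 × (-0.014) = +0.060946
Convexity effect: 0.5 × 23.87585 × (-0.014)² = +0.0023398
ΔP/P ≈ +0.060946 + 0.0023398 = +0.063286 = +6.3286%.

+6.33%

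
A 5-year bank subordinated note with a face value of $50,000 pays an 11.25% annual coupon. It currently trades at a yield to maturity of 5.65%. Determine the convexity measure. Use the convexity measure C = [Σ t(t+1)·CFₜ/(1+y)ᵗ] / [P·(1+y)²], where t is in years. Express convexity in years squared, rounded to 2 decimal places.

With y = 0.0565:
  t   CF        PV=CF/(1+0.0565)^t    t·PV        t(t+1)·PV
  1     5,625.00     5,324.1836     5,324.1836      10,648.3673
  2     5,625.00     5,039.4544    10,078.9089      30,236.7267
  3     5,625.00     4,769.9522    14,309.8565      57,239.4258
  4     5,625.00     4,514.8624    18,059.4497      90,297.2485
  5    55,625.00    42,259.3212   211,296.6061   1,267,779.6367
  Σ                 61,907.7739   259,069.0048   1,456,201.4049
P = 61,907.7739.
Convexity = Σ t(t+1)·PV / [P·(1+y)²] = 1,456,201.4049 / (61,907.7739 × 1.116192) = 21.07353.

21.07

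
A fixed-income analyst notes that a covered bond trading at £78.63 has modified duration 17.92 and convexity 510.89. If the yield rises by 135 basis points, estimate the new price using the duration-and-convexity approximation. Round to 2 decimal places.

£63.27

Duration effect: -D_mod·Δy = -17.92 × (+0.0135) = -0.241920
Convexity effect: ½·C·(Δy)² = 0.5 × 510.89 × (0.0135)² = +0.04655485125
ΔP/P ≈ -0.241920 + 0.04655485125 = -0.19536514875
New price ≈ 78.63 × (1 - 0.19536514875) = 63.2684383537875.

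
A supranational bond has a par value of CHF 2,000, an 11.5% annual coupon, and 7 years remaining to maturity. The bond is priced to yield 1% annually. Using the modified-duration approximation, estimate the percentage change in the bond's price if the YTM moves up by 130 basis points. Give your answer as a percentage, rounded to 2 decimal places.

-7.24%

Periodic yield y = 0.01. Modified duration first:
  t   CF        PV=CF/(1+0.01)^t    t·PV
  1       230.00       227.7228       227.7228
  2       230.00       225.4681       450.9362
  3       230.00       223.2357       669.7072
  4       230.00       221.0255       884.1019
  5       230.00       218.8371     1,094.1855
  6       230.00       216.6704     1,300.0224
  7     2,230.00     2,079.9613    14,559.7288
  Σ                  3,412.9209    19,186.4049
P = 3,412.9209; D_Mac = 5.62170 yrs; D_mod = 5.62170/(1+0.01) = 5.56604 yrs.
ΔP/P ≈ -D_mod · Δy = -5.56604 × (+0.013) = -0.072358 = -7.2358%.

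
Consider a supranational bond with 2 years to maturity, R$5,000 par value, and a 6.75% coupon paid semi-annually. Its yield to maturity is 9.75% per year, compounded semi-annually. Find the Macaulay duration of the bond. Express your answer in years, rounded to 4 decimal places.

Periodic yield y = 0.04875. Discount each cash flow and weight by its period:
  t   CF        PV=CF/(1+0.04875)^t    t·PV
  1       168.75       160.9058       160.9058
  2       168.75       153.4263       306.8526
  3       168.75       146.2945       438.8834
  4     5,168.75     4,272.6531    17,090.6123
  Σ                  4,733.2797    17,997.2541
Price P = Σ PV = 4,733.2797.
Macaulay duration = Σ(t·PV) / P = 17,997.2541 / 4,733.2797 = 3.80228 half-year periods.
In years: 3.80228 / 2 = 1.90114 years.

1.9011 years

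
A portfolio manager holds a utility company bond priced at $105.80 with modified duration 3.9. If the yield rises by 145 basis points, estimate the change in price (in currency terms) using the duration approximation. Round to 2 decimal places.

Duration approximation: ΔP/P ≈ -D_mod · Δy = -3.9 × (+0.0145) = -0.056550.
ΔP ≈ 105.80 × (-0.056550) = -5.98299.

-$5.98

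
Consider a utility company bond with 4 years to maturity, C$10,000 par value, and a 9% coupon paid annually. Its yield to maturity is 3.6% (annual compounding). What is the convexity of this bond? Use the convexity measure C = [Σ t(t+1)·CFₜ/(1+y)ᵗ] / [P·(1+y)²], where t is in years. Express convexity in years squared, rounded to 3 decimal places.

16.001

With y = 0.036:
  t   CF        PV=CF/(1+0.036)^t    t·PV        t(t+1)·PV
  1       900.00       868.7259       868.7259       1,737.4517
  2       900.00       838.5385     1,677.0770       5,031.2309
  3       900.00       809.4001     2,428.2002       9,712.8010
  4    10,900.00     9,462.0988    37,848.3950     189,241.9750
  Σ                 11,978.7632    42,822.3981     205,723.4586
P = 11,978.7632.
Convexity = Σ t(t+1)·PV / [P·(1+y)²] = 205,723.4586 / (11,978.7632 × 1.073296) = 16.00119.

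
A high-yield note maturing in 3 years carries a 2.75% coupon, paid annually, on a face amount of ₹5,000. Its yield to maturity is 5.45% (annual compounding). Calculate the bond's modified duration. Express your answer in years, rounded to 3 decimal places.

2.766 years

Periodic yield y = 0.0545. First find Macaulay duration:
  t   CF        PV=CF/(1+0.0545)^t    t·PV
  1       137.50       130.3936       130.3936
  2       137.50       123.6544       247.3088
  3     5,137.50     4,381.3917    13,144.1751
  Σ                  4,635.4397    13,521.8775
P = 4,635.4397; Macaulay duration = 13,521.8775 / 4,635.4397 = 2.91706 years.
Modified duration = D_Mac / (1 + y) = 2.91706 / 1.0545 = 2.76630 years.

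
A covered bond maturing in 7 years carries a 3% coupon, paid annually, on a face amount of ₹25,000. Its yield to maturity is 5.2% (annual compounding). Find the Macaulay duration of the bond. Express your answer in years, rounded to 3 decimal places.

Periodic yield y = 0.052. Discount each cash flow and weight by its year:
  t   CF        PV=CF/(1+0.052)^t    t·PV
  1       750.00       712.9278       712.9278
  2       750.00       677.6880     1,355.3760
  3       750.00       644.1901     1,932.5703
  4       750.00       612.3480     2,449.3920
  5       750.00       582.0798     2,910.3992
  6       750.00       553.3078     3,319.8470
  7    25,750.00    18,057.8921   126,405.2450
  Σ                 21,840.4337   139,085.7573
Price P = Σ PV = 21,840.4337.
Macaulay duration = Σ(t·PV) / P = 139,085.7573 / 21,840.4337 = 6.36827 years.

6.368 years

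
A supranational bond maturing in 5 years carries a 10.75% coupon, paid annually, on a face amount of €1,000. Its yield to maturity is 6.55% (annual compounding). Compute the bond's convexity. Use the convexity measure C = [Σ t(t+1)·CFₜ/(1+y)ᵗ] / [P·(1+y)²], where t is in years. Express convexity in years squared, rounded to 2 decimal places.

With y = 0.0655:
  t   CF        PV=CF/(1+0.0655)^t    t·PV        t(t+1)·PV
  1       107.50       100.8916       100.8916         201.7832
  2       107.50        94.6894       189.3789         568.1367
  3       107.50        88.8686       266.6057       1,066.4226
  4       107.50        83.4055       333.6220       1,668.1098
  5     1,107.50       806.4482     4,032.2409      24,193.4453
  Σ                  1,174.3033     4,922.7390      27,697.8976
P = 1,174.3033.
Convexity = Σ t(t+1)·PV / [P·(1+y)²] = 27,697.8976 / (1,174.3033 × 1.135290) = 20.77589.

20.78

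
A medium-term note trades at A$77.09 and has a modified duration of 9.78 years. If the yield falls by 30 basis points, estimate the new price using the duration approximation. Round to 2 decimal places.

A$79.35

Duration approximation: ΔP/P ≈ -D_mod · Δy = -9.78 × (-0.003) = +0.029340.
New price ≈ 77.09 × (1 + 0.029340) = 79.3518206.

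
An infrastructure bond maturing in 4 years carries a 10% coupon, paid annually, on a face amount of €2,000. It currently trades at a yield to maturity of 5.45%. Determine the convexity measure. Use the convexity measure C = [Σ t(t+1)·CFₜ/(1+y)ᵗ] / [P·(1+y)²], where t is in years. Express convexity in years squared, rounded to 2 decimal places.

15.16

With y = 0.0545:
  t   CF        PV=CF/(1+0.0545)^t    t·PV        t(t+1)·PV
  1       200.00       189.6633       189.6633         379.3267
  2       200.00       179.8609       359.7219       1,079.1656
  3       200.00       170.5651       511.6954       2,046.7815
  4     2,200.00     1,779.2474     7,116.9897      35,584.9484
  Σ                  2,319.3368     8,178.0703      39,090.2222
P = 2,319.3368.
Convexity = Σ t(t+1)·PV / [P·(1+y)²] = 39,090.2222 / (2,319.3368 × 1.111970) = 15.15693.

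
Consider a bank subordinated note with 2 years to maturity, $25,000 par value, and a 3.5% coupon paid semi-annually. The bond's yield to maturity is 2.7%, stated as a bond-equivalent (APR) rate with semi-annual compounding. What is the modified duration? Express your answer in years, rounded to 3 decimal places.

Periodic yield y = 0.0135. First find Macaulay duration:
  t   CF        PV=CF/(1+0.0135)^t    t·PV
  1       437.50       431.6724       431.6724
  2       437.50       425.9225       851.8449
  3       437.50       420.2491     1,260.7473
  4    25,437.50    24,109.0121    96,436.0483
  Σ                 25,386.8561    98,980.3130
P = 25,386.8561; Macaulay duration = 98,980.3130 / 25,386.8561 = 3.89888 half-year periods = 1.94944 years.
Modified duration = D_Mac / (1 + y) = 1.94944 / 1.0135 = 1.92347 years.

1.923 years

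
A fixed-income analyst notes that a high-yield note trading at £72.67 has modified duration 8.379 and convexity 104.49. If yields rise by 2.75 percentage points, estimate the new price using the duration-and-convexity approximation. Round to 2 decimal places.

£58.80

Duration effect: -D_mod·Δy = -8.379 × (+0.0275) = -0.2304225
Convexity effect: ½·C·(Δy)² = 0.5 × 104.49 × (0.0275)² = +0.03951028125
ΔP/P ≈ -0.2304225 + 0.03951028125 = -0.19091221875
New price ≈ 72.67 × (1 - 0.19091221875) = 58.7964090634375.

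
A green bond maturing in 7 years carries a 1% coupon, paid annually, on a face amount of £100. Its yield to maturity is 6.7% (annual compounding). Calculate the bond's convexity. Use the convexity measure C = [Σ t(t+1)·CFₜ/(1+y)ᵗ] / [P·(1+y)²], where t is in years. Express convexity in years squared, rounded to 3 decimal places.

With y = 0.067:
  t   CF        PV=CF/(1+0.067)^t    t·PV        t(t+1)·PV
  1         1.00         0.9372         0.9372           1.8744
  2         1.00         0.8784         1.7567           5.2701
  3         1.00         0.8232         2.4696           9.8784
  4         1.00         0.7715         3.0860          15.4302
  5         1.00         0.7231         3.6153          21.6920
  6         1.00         0.6777         4.0660          28.4618
  7       101.00        64.1461       449.0229       3,592.1831
  Σ                     68.9571       464.9538       3,674.7901
P = 68.9571.
Convexity = Σ t(t+1)·PV / [P·(1+y)²] = 3,674.7901 / (68.9571 × 1.138489) = 46.80848.

46.808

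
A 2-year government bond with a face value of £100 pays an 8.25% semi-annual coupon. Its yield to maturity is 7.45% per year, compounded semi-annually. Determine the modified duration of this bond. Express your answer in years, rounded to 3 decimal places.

1.818 years

Periodic yield y = 0.03725. First find Macaulay duration:
  t   CF        PV=CF/(1+0.03725)^t    t·PV
  1        4.125         3.9769         3.9769
  2        4.125         3.8340         7.6681
  3        4.125         3.6964        11.0891
  4      104.125        89.9542       359.8166
  Σ                    101.4614       382.5506
P = 101.4614; Macaulay duration = 382.5506 / 101.4614 = 3.77041 half-year periods = 1.88520 years.
Modified duration = D_Mac / (1 + y) = 1.88520 / 1.03725 = 1.81750 years.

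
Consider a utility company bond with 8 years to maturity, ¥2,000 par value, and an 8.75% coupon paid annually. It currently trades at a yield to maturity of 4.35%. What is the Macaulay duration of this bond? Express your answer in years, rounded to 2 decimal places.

6.33 years

Periodic yield y = 0.0435. Discount each cash flow and weight by its year:
  t   CF        PV=CF/(1+0.0435)^t    t·PV
  1       175.00       167.7048       167.7048
  2       175.00       160.7138       321.4276
  3       175.00       154.0142       462.0425
  4       175.00       147.5938       590.3754
  5       175.00       141.4412       707.2058
  6       175.00       135.5449       813.2697
  7       175.00       129.8945       909.2617
  8     2,175.00     1,547.1044    12,376.8356
  Σ                  2,584.0117    16,348.1230
Price P = Σ PV = 2,584.0117.
Macaulay duration = Σ(t·PV) / P = 16,348.1230 / 2,584.0117 = 6.32664 years.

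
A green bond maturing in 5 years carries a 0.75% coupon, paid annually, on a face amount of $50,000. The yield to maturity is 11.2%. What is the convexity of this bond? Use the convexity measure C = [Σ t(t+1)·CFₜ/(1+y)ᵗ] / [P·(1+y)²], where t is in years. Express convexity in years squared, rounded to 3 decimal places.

23.629

With y = 0.112:
  t   CF        PV=CF/(1+0.112)^t    t·PV        t(t+1)·PV
  1       375.00       337.2302       337.2302         674.4604
  2       375.00       303.2646       606.5292       1,819.5875
  3       375.00       272.7199       818.1598       3,272.6394
  4       375.00       245.2518       981.0070       4,905.0350
  5    50,375.00    29,627.2350   148,136.1752     888,817.0513
  Σ                 30,785.7015   150,879.1015     899,488.7737
P = 30,785.7015.
Convexity = Σ t(t+1)·PV / [P·(1+y)²] = 899,488.7737 / (30,785.7015 × 1.236544) = 23.62855.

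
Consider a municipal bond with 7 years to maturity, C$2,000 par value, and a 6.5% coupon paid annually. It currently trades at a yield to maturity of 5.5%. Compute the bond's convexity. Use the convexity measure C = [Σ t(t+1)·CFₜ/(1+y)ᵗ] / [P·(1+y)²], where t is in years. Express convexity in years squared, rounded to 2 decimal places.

With y = 0.055:
  t   CF        PV=CF/(1+0.055)^t    t·PV        t(t+1)·PV
  1       130.00       123.2227       123.2227         246.4455
  2       130.00       116.7988       233.5976         700.7929
  3       130.00       110.7098       332.1293       1,328.5173
  4       130.00       104.9382       419.7527       2,098.7635
  5       130.00        99.4675       497.3373       2,984.0240
  6       130.00        94.2820       565.6917       3,959.8422
  7     2,130.00     1,464.2404    10,249.6828      81,997.4625
  Σ                  2,113.6593    12,421.4143      93,315.8480
P = 2,113.6593.
Convexity = Σ t(t+1)·PV / [P·(1+y)²] = 93,315.8480 / (2,113.6593 × 1.113025) = 39.66573.

39.67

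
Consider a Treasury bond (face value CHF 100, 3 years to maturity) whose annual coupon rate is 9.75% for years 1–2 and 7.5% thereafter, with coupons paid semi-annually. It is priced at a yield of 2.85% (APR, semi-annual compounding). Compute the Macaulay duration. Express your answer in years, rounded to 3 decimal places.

2.704 years

Periodic yield y = 0.01425. Discount each cash flow and weight by its period:
  t   CF        PV=CF/(1+0.01425)^t    t·PV
  1        4.875         4.8065         4.8065
  2        4.875         4.7390         9.4780
  3        4.875         4.6724        14.0172
  4        4.875         4.6067        18.4270
  5        3.750         3.4939        17.4693
  6      103.750        95.3055       571.8331
  Σ                    117.6240       636.0310
Price P = Σ PV = 117.6240.
Macaulay duration = Σ(t·PV) / P = 636.0310 / 117.6240 = 5.40732 half-year periods.
In years: 5.40732 / 2 = 2.70366 years.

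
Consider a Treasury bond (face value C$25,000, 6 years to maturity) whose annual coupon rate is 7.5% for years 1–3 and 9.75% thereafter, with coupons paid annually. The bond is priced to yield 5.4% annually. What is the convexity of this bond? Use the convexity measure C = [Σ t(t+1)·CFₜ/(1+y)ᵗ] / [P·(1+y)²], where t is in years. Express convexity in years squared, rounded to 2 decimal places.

With y = 0.054:
  t   CF        PV=CF/(1+0.054)^t    t·PV        t(t+1)·PV
  1     1,875.00     1,778.9374     1,778.9374       3,557.8748
  2     1,875.00     1,687.7964     3,375.5928      10,126.7783
  3     1,875.00     1,601.3248     4,803.9745      19,215.8980
  4     2,437.50     1,975.0686     7,900.2743      39,501.3717
  5     2,437.50     1,873.8791     9,369.3956      56,216.3733
  6    27,437.50    20,012.4782   120,074.8693     840,524.0853
  Σ                 28,929.4845   147,303.0439     969,142.3814
P = 28,929.4845.
Convexity = Σ t(t+1)·PV / [P·(1+y)²] = 969,142.3814 / (28,929.4845 × 1.110916) = 30.15544.

30.16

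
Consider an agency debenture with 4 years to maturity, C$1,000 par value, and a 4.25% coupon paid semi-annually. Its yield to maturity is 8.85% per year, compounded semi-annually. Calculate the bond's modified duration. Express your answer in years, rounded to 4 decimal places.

3.5346 years

Periodic yield y = 0.04425. First find Macaulay duration:
  t   CF        PV=CF/(1+0.04425)^t    t·PV
  1        21.25        20.3495        20.3495
  2        21.25        19.4872        38.9744
  3        21.25        18.6615        55.9844
  4        21.25        17.8707        71.4827
  5        21.25        17.1134        85.5670
  6        21.25        16.3882        98.3294
  7        21.25        15.6938       109.8565
  8     1,021.25       722.2644     5,778.1151
  Σ                    847.8287     6,258.6590
P = 847.8287; Macaulay duration = 6,258.6590 / 847.8287 = 7.38199 half-year periods = 3.69099 years.
Modified duration = D_Mac / (1 + y) = 3.69099 / 1.04425 = 3.53459 years.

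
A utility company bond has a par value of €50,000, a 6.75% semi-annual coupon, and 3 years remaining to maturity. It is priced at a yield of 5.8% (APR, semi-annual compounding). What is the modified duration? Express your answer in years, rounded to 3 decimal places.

2.691 years

Periodic yield y = 0.029. First find Macaulay duration:
  t   CF        PV=CF/(1+0.029)^t    t·PV
  1     1,687.50     1,639.9417     1,639.9417
  2     1,687.50     1,593.7237     3,187.4474
  3     1,687.50     1,548.8083     4,646.4248
  4     1,687.50     1,505.1587     6,020.6347
  5     1,687.50     1,462.7392     7,313.6961
  6    51,687.50    43,540.4866   261,242.9196
  Σ                 51,290.8581   284,051.0643
P = 51,290.8581; Macaulay duration = 284,051.0643 / 51,290.8581 = 5.53804 half-year periods = 2.76902 years.
Modified duration = D_Mac / (1 + y) = 2.76902 / 1.029 = 2.69098 years.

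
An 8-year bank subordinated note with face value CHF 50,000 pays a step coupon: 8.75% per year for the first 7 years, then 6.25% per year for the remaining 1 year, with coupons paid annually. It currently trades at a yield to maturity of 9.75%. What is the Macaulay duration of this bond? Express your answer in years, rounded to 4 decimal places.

Periodic yield y = 0.0975. Discount each cash flow and weight by its year:
  t   CF        PV=CF/(1+0.0975)^t    t·PV
  1     4,375.00     3,986.3326     3,986.3326
  2     4,375.00     3,632.1937     7,264.3874
  3     4,375.00     3,309.5159     9,928.5477
  4     4,375.00     3,015.5042    12,062.0169
  5     4,375.00     2,747.6121    13,738.0603
  6     4,375.00     2,503.5190    15,021.1137
  7     4,375.00     2,281.1107    15,967.7747
  8    53,125.00    25,238.4519   201,907.6150
  Σ                 46,714.2399   279,875.8482
Price P = Σ PV = 46,714.2399.
Macaulay duration = Σ(t·PV) / P = 279,875.8482 / 46,714.2399 = 5.99123 years.

5.9912 years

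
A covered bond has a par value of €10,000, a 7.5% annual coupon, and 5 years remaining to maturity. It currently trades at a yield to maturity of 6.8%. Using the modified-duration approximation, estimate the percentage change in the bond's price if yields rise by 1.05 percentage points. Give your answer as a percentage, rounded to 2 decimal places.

-4.29%

Periodic yield y = 0.068. Modified duration first:
  t   CF        PV=CF/(1+0.068)^t    t·PV
  1       750.00       702.2472       702.2472
  2       750.00       657.5348     1,315.0696
  3       750.00       615.6693     1,847.0079
  4       750.00       576.4694     2,305.8776
  5    10,750.00     7,736.6367    38,683.1833
  Σ                 10,288.5574    44,853.3856
P = 10,288.5574; D_Mac = 4.35954 yrs; D_mod = 4.35954/(1+0.068) = 4.08197 yrs.
ΔP/P ≈ -D_mod · Δy = -4.08197 × (+0.0105) = -0.042861 = -4.2861%.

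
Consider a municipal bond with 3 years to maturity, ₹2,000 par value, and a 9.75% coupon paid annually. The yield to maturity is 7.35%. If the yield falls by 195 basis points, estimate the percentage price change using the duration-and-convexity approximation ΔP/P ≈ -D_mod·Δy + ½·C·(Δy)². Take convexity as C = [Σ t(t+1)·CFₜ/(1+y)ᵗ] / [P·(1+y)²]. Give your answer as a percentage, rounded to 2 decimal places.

With y = 0.0735:
  t   CF        PV=CF/(1+0.0735)^t    t·PV        t(t+1)·PV
  1       195.00       181.6488       181.6488         363.2976
  2       195.00       169.2117       338.4235       1,015.2705
  3     2,195.00     1,774.3054     5,322.9162      21,291.6650
  Σ                  2,125.1660     5,842.9886      22,670.2331
P = 2,125.1660; D_Mac = 2.74943 yrs; D_mod = 2.56118 yrs; C = 9.25676.
Duration effect: -2.56118 × (-0.0195) = +0.049943
Convexity effect: 0.5 × 9.25676 × (-0.0195)² = +0.0017599
ΔP/P ≈ +0.049943 + 0.0017599 = +0.051703 = +5.1703%.

+5.17%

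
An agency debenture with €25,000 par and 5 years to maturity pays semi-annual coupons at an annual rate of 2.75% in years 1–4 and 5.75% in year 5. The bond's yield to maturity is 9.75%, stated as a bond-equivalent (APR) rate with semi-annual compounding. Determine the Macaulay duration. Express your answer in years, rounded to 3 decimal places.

Periodic yield y = 0.04875. Discount each cash flow and weight by its period:
  t   CF        PV=CF/(1+0.04875)^t    t·PV
  1       343.75       327.7712       327.7712
  2       343.75       312.5351       625.0701
  3       343.75       298.0072       894.0217
  4       343.75       284.1547     1,136.6187
  5       343.75       270.9461     1,354.7303
  6       343.75       258.3514     1,550.1086
  7       343.75       246.3422     1,724.3957
  8       343.75       234.8913     1,879.1303
  9       718.75       468.3064     4,214.7576
  10   25,718.75    15,978.2834   159,782.8335
  Σ                 18,679.5889   173,489.4377
Price P = Σ PV = 18,679.5889.
Macaulay duration = Σ(t·PV) / P = 173,489.4377 / 18,679.5889 = 9.28765 half-year periods.
In years: 9.28765 / 2 = 4.64382 years.

4.644 years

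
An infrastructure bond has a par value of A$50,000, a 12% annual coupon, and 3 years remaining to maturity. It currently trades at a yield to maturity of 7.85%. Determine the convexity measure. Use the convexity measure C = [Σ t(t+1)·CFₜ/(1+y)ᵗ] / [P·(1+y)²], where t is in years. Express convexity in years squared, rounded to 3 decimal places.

With y = 0.0785:
  t   CF        PV=CF/(1+0.0785)^t    t·PV        t(t+1)·PV
  1     6,000.00     5,563.2823     5,563.2823      11,126.5647
  2     6,000.00     5,158.3517    10,316.7035      30,950.1104
  3    56,000.00    44,640.3487   133,921.0462     535,684.1848
  Σ                 55,361.9828   149,801.0320     577,760.8598
P = 55,361.9828.
Convexity = Σ t(t+1)·PV / [P·(1+y)²] = 577,760.8598 / (55,361.9828 × 1.163162) = 8.97214.

8.972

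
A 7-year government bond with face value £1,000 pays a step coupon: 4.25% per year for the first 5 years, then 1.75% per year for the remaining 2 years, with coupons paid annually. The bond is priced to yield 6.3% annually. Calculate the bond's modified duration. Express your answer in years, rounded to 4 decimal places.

5.7647 years

Periodic yield y = 0.063. First find Macaulay duration:
  t   CF        PV=CF/(1+0.063)^t    t·PV
  1        42.50        39.9812        39.9812
  2        42.50        37.6117        75.2233
  3        42.50        35.3826       106.1477
  4        42.50        33.2856       133.1422
  5        42.50        31.3129       156.5643
  6        17.50        12.1294        72.7763
  7     1,017.50       663.4399     4,644.0791
  Σ                    853.1430     5,227.9140
P = 853.1430; Macaulay duration = 5,227.9140 / 853.1430 = 6.12783 years.
Modified duration = D_Mac / (1 + y) = 6.12783 / 1.063 = 5.76465 years.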